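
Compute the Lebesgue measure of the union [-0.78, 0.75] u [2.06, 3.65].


For pairwise disjoint intervals, m(union) = sum of lengths.
= (0.75 - -0.78) + (3.65 - 2.06)
= 1.53 + 1.59
= 3.12


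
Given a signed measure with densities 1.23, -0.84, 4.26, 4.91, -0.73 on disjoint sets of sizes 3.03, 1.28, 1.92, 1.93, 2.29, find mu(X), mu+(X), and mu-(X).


Step 1: Compute signed measure on each set:
  Set 1: 1.23 * 3.03 = 3.7269
  Set 2: -0.84 * 1.28 = -1.0752
  Set 3: 4.26 * 1.92 = 8.1792
  Set 4: 4.91 * 1.93 = 9.4763
  Set 5: -0.73 * 2.29 = -1.6717
Step 2: Total signed measure = (3.7269) + (-1.0752) + (8.1792) + (9.4763) + (-1.6717)
     = 18.6355
Step 3: Positive part mu+(X) = sum of positive contributions = 21.3824
Step 4: Negative part mu-(X) = |sum of negative contributions| = 2.7469


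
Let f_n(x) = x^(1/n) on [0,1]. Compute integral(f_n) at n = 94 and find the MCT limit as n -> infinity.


At n = 94: f_94(x) = x^(1/94).
Step 1: integral(x^(1/94), 0, 1) = [x^(1/94+1) / (1/94+1)] from 0 to 1
     = 1 / (1/94 + 1) = 1 / ((94+1)/94) = 94/(94+1)
     = 94/95 = 0.989474
Step 2: As n -> infinity, f_n(x) = x^(1/n) -> 1 for x in (0,1], and f_n is increasing in n.
By MCT, lim_n integral(f_n) = integral(lim_n f_n) = integral(1, 0, 1) = 1.
Step 3: Verify convergence: 94/95 = 0.989474 -> 1


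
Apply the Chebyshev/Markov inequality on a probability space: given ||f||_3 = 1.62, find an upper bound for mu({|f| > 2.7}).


Chebyshev/Markov inequality: mu(|f| > eps) <= (||f||_p / eps)^p
Step 1: ||f||_3 / eps = 1.62 / 2.7 = 0.6
Step 2: Raise to power p = 3:
  (0.6)^3 = 0.216
Step 3: Therefore mu(|f| > 2.7) <= 0.216


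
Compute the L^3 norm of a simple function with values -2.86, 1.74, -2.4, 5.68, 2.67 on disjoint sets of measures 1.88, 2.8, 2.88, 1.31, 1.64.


Step 1: Compute |f_i|^3 for each value:
  |-2.86|^3 = 23.393656
  |1.74|^3 = 5.268024
  |-2.4|^3 = 13.824
  |5.68|^3 = 183.250432
  |2.67|^3 = 19.034163
Step 2: Multiply by measures and sum:
  23.393656 * 1.88 = 43.980073
  5.268024 * 2.8 = 14.750467
  13.824 * 2.88 = 39.81312
  183.250432 * 1.31 = 240.058066
  19.034163 * 1.64 = 31.216027
Sum = 43.980073 + 14.750467 + 39.81312 + 240.058066 + 31.216027 = 369.817754
Step 3: Take the p-th root:
||f||_3 = (369.817754)^(1/3) = 7.177875


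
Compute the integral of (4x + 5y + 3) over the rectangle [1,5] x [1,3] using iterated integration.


By Fubini, integrate in x first, then y.
Step 1: Fix y, integrate over x in [1,5]:
  integral(4x + 5y + 3, x=1..5)
  = 4*(5^2 - 1^2)/2 + (5y + 3)*(5 - 1)
  = 48 + (5y + 3)*4
  = 48 + 20y + 12
  = 60 + 20y
Step 2: Integrate over y in [1,3]:
  integral(60 + 20y, y=1..3)
  = 60*2 + 20*(3^2 - 1^2)/2
  = 120 + 80
  = 200


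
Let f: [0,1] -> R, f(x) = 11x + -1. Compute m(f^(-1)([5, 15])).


f^(-1)([5, 15]) = {x : 5 <= 11x + -1 <= 15}
Solving: (5 - -1)/11 <= x <= (15 - -1)/11
= [0.545455, 1.454545]
Intersecting with [0,1]: [0.545455, 1]
Measure = 1 - 0.545455 = 0.454545


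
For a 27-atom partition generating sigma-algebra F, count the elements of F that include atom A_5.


Each element of F is a union of some subset S of the 27 atoms.
The element contains A_5 iff A_5 is in S.
So we count subsets S of {A_1,...,A_27} with A_5 in S: choose freely among the other 26 atoms.
Count = 2^(27-1) = 2^26 = 67108864.


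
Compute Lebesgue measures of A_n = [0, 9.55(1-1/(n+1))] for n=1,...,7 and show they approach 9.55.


By continuity of measure from below: if A_n increases to A, then m(A_n) -> m(A).
Here A = [0, 9.55], so m(A) = 9.55
Step 1: a_1 = 9.55*(1 - 1/2) = 4.775, m(A_1) = 4.775
Step 2: a_2 = 9.55*(1 - 1/3) = 6.3667, m(A_2) = 6.3667
Step 3: a_3 = 9.55*(1 - 1/4) = 7.1625, m(A_3) = 7.1625
Step 4: a_4 = 9.55*(1 - 1/5) = 7.64, m(A_4) = 7.64
Step 5: a_5 = 9.55*(1 - 1/6) = 7.9583, m(A_5) = 7.9583
Step 6: a_6 = 9.55*(1 - 1/7) = 8.1857, m(A_6) = 8.1857
Step 7: a_7 = 9.55*(1 - 1/8) = 8.3563, m(A_7) = 8.3563
Limit: m(A_n) -> m([0,9.55]) = 9.55


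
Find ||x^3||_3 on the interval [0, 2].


Step 1: ||f||_3 = (integral_0^2 |x^3|^3 dx)^(1/3)
     = (integral_0^2 x^9 dx)^(1/3)
Step 2: integral_0^2 x^9 dx = [x^10/(10)] from 0 to 2 = 2^10/10
     = 1024/10 = 102.4
Step 3: ||f||_3 = (102.4)^(1/3) = 4.678428


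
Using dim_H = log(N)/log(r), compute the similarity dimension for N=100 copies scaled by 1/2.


For a self-similar set with N copies scaled by 1/r:
dim_H = log(N)/log(r) = log(100)/log(2)
= 4.60517/0.693147
= 6.643856


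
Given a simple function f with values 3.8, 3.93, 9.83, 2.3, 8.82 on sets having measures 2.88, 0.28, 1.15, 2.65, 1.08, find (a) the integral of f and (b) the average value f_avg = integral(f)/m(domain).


Step 1: Integral = sum(value_i * measure_i)
= 3.8*2.88 + 3.93*0.28 + 9.83*1.15 + 2.3*2.65 + 8.82*1.08
= 10.944 + 1.1004 + 11.3045 + 6.095 + 9.5256
= 38.9695
Step 2: Total measure of domain = 2.88 + 0.28 + 1.15 + 2.65 + 1.08 = 8.04
Step 3: Average value = 38.9695 / 8.04 = 4.846953


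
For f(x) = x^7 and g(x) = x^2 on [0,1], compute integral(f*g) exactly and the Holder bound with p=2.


Step 1: Exact integral of f*g = integral(x^9, 0, 1) = 1/10
     = 0.1
Step 2: Holder bound with p=2, q=2:
  ||f||_p = (integral x^14 dx)^(1/2) = (1/15)^(1/2) = 0.258199
  ||g||_q = (integral x^4 dx)^(1/2) = (1/5)^(1/2) = 0.447214
Step 3: Holder bound = ||f||_p * ||g||_q = 0.258199 * 0.447214 = 0.11547
Verification: 0.1 <= 0.11547 (Holder holds)


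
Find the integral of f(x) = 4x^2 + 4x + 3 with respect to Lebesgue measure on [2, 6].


The Lebesgue integral of a Riemann-integrable function agrees with the Riemann integral.
Antiderivative F(x) = (4/3)x^3 + (4/2)x^2 + 3x
F(6) = (4/3)*6^3 + (4/2)*6^2 + 3*6
     = (4/3)*216 + (4/2)*36 + 3*6
     = 288 + 72 + 18
     = 378
F(2) = 24.666667
Integral = F(6) - F(2) = 378 - 24.666667 = 353.333333


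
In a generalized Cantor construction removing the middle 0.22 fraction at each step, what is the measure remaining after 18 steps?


Step 1: At each step, fraction remaining = 1 - 0.22 = 0.78
Step 2: After 18 steps, measure = (0.78)^18
Result = 0.011421


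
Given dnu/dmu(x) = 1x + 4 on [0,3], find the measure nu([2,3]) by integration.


nu(A) = integral_A (dnu/dmu) dmu = integral_2^3 (1x + 4) dx
Step 1: Antiderivative F(x) = (1/2)x^2 + 4x
Step 2: F(3) = (1/2)*3^2 + 4*3 = 4.5 + 12 = 16.5
Step 3: F(2) = (1/2)*2^2 + 4*2 = 2 + 8 = 10
Step 4: nu([2,3]) = F(3) - F(2) = 16.5 - 10 = 6.5


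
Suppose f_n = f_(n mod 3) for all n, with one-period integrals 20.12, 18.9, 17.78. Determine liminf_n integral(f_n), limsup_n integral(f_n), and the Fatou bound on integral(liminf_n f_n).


The sequence (integral(f_n)) is periodic with period 3, repeating the values 20.12, 18.9, 17.78 indefinitely.
Step 1: For a periodic sequence, every tail (a_m, a_(m+1), ...) contains all 3 period values infinitely often.
Step 2: Hence inf of every tail = min of the period values = min(20.12, 18.9, 17.78) = 17.78.
        liminf_n integral(f_n) = sup over m of (inf of tail from m) = 17.78.
Step 3: Similarly sup of every tail = max of the period values = 20.12.
        limsup_n integral(f_n) = 20.12.
Step 4: Fatou's lemma: integral(liminf_n f_n) <= liminf_n integral(f_n) = 17.78.
        So the integral of the pointwise liminf is at most 17.78.


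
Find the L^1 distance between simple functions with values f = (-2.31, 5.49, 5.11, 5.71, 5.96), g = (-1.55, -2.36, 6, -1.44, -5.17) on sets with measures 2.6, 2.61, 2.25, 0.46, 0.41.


Step 1: Compute differences f_i - g_i:
  -2.31 - -1.55 = -0.76
  5.49 - -2.36 = 7.85
  5.11 - 6 = -0.89
  5.71 - -1.44 = 7.15
  5.96 - -5.17 = 11.13
Step 2: Compute |diff|^1 * measure for each set:
  |-0.76|^1 * 2.6 = 0.76 * 2.6 = 1.976
  |7.85|^1 * 2.61 = 7.85 * 2.61 = 20.4885
  |-0.89|^1 * 2.25 = 0.89 * 2.25 = 2.0025
  |7.15|^1 * 0.46 = 7.15 * 0.46 = 3.289
  |11.13|^1 * 0.41 = 11.13 * 0.41 = 4.5633
Step 3: Sum = 32.3193
Step 4: ||f-g||_1 = (32.3193)^(1/1) = 32.3193


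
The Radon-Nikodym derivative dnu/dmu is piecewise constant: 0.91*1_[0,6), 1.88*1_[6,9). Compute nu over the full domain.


Integrate each piece of the Radon-Nikodym derivative:
Step 1: integral_0^6 0.91 dx = 0.91*(6-0) = 0.91*6 = 5.46
Step 2: integral_6^9 1.88 dx = 1.88*(9-6) = 1.88*3 = 5.64
Total: 5.46 + 5.64 = 11.1


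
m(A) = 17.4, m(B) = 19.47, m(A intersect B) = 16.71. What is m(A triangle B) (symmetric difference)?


m(A Delta B) = m(A) + m(B) - 2*m(A n B)
= 17.4 + 19.47 - 2*16.71
= 17.4 + 19.47 - 33.42
= 3.45


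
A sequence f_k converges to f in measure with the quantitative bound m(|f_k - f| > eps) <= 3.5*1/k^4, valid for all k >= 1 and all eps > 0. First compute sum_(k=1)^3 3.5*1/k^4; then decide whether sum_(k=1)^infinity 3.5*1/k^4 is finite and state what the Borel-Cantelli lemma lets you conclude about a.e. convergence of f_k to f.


Step 1: List the terms 3.5*1/k^4 for k = 1 to 3:
  k=1: 3.5
  k=2: 0.21875
  k=3: 0.04321
Step 2: Partial sum = 3.5 + 0.21875 + 0.04321
     = 3.76196
Step 3: The full series sum_(k>=1) 3.5*1/k^4 converges (p-series with p = 4 > 1; a constant multiple of a convergent series converges).
Step 4: Fix eps > 0. Since sum_k m(|f_k - f| > eps) < infinity, the Borel-Cantelli lemma gives
        m(limsup_k {|f_k - f| > eps}) = 0, i.e. for a.e. x, |f_k(x) - f(x)| <= eps for all large k.
        Applying this with eps = 1/j for j = 1, 2, ... and intersecting the countably many full-measure sets,
        for a.e. x we get limsup_k |f_k(x) - f(x)| <= 1/j for every j, hence f_k -> f almost everywhere.
Conclusion: series converges; Borel-Cantelli yields f_k -> f a.e.


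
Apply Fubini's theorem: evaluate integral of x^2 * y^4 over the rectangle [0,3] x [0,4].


By Fubini's theorem, the double integral factors as a product of single integrals:
Step 1: integral_0^3 x^2 dx = [x^3/3] from 0 to 3
     = 3^3/3 = 9
Step 2: integral_0^4 y^4 dy = [y^5/5] from 0 to 4
     = 4^5/5 = 204.8
Step 3: Double integral = 9 * 204.8 = 1843.2


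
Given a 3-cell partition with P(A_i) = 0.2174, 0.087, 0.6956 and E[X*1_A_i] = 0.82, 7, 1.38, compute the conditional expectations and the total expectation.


For each cell A_i: E[X|A_i] = E[X*1_A_i] / P(A_i)
Step 1: E[X|A_1] = 0.82 / 0.2174 = 3.771849
Step 2: E[X|A_2] = 7 / 0.087 = 80.45977
Step 3: E[X|A_3] = 1.38 / 0.6956 = 1.983899
Verification: E[X] = sum E[X*1_A_i] = 0.82 + 7 + 1.38 = 9.2


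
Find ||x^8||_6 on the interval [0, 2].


Step 1: ||f||_6 = (integral_0^2 |x^8|^6 dx)^(1/6)
     = (integral_0^2 x^48 dx)^(1/6)
Step 2: integral_0^2 x^48 dx = [x^49/(49)] from 0 to 2 = 2^49/49
     = 562949953421312/49 = 1.148877e+13
Step 3: ||f||_6 = (1.148877e+13)^(1/6) = 150.214648


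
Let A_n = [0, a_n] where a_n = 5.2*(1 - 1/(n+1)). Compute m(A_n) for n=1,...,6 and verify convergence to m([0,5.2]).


By continuity of measure from below: if A_n increases to A, then m(A_n) -> m(A).
Here A = [0, 5.2], so m(A) = 5.2
Step 1: a_1 = 5.2*(1 - 1/2) = 2.6, m(A_1) = 2.6
Step 2: a_2 = 5.2*(1 - 1/3) = 3.4667, m(A_2) = 3.4667
Step 3: a_3 = 5.2*(1 - 1/4) = 3.9, m(A_3) = 3.9
Step 4: a_4 = 5.2*(1 - 1/5) = 4.16, m(A_4) = 4.16
Step 5: a_5 = 5.2*(1 - 1/6) = 4.3333, m(A_5) = 4.3333
Step 6: a_6 = 5.2*(1 - 1/7) = 4.4571, m(A_6) = 4.4571
Limit: m(A_n) -> m([0,5.2]) = 5.2


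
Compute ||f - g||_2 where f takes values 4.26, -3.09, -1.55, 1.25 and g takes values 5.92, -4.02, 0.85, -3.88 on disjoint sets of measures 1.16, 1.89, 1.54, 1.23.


Step 1: Compute differences f_i - g_i:
  4.26 - 5.92 = -1.66
  -3.09 - -4.02 = 0.93
  -1.55 - 0.85 = -2.4
  1.25 - -3.88 = 5.13
Step 2: Compute |diff|^2 * measure for each set:
  |-1.66|^2 * 1.16 = 2.7556 * 1.16 = 3.196496
  |0.93|^2 * 1.89 = 0.8649 * 1.89 = 1.634661
  |-2.4|^2 * 1.54 = 5.76 * 1.54 = 8.8704
  |5.13|^2 * 1.23 = 26.3169 * 1.23 = 32.369787
Step 3: Sum = 46.071344
Step 4: ||f-g||_2 = (46.071344)^(1/2) = 6.787587


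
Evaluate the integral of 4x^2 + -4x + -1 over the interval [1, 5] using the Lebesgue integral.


The Lebesgue integral of a Riemann-integrable function agrees with the Riemann integral.
Antiderivative F(x) = (4/3)x^3 + (-4/2)x^2 + -1x
F(5) = (4/3)*5^3 + (-4/2)*5^2 + -1*5
     = (4/3)*125 + (-4/2)*25 + -1*5
     = 166.666667 + -50 + -5
     = 111.666667
F(1) = -1.666667
Integral = F(5) - F(1) = 111.666667 - -1.666667 = 113.333333


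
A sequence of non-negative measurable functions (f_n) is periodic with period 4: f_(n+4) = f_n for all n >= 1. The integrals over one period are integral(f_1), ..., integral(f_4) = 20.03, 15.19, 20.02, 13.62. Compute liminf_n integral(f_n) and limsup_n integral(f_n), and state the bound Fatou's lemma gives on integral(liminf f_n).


The sequence (integral(f_n)) is periodic with period 4, repeating the values 20.03, 15.19, 20.02, 13.62 indefinitely.
Step 1: For a periodic sequence, every tail (a_m, a_(m+1), ...) contains all 4 period values infinitely often.
Step 2: Hence inf of every tail = min of the period values = min(20.03, 15.19, 20.02, 13.62) = 13.62.
        liminf_n integral(f_n) = sup over m of (inf of tail from m) = 13.62.
Step 3: Similarly sup of every tail = max of the period values = 20.03.
        limsup_n integral(f_n) = 20.03.
Step 4: Fatou's lemma: integral(liminf_n f_n) <= liminf_n integral(f_n) = 13.62.
        So the integral of the pointwise liminf is at most 13.62.


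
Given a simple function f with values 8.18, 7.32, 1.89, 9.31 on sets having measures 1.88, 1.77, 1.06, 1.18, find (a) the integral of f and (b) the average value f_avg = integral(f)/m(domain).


Step 1: Integral = sum(value_i * measure_i)
= 8.18*1.88 + 7.32*1.77 + 1.89*1.06 + 9.31*1.18
= 15.3784 + 12.9564 + 2.0034 + 10.9858
= 41.324
Step 2: Total measure of domain = 1.88 + 1.77 + 1.06 + 1.18 = 5.89
Step 3: Average value = 41.324 / 5.89 = 7.015959


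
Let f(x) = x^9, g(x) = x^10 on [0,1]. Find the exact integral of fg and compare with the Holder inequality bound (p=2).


Step 1: Exact integral of f*g = integral(x^19, 0, 1) = 1/20
     = 0.05
Step 2: Holder bound with p=2, q=2:
  ||f||_p = (integral x^18 dx)^(1/2) = (1/19)^(1/2) = 0.229416
  ||g||_q = (integral x^20 dx)^(1/2) = (1/21)^(1/2) = 0.218218
Step 3: Holder bound = ||f||_p * ||g||_q = 0.229416 * 0.218218 = 0.050063
Verification: 0.05 <= 0.050063 (Holder holds)


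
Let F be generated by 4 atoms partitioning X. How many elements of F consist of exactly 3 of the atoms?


Each element of F is a union of some subset of the 4 atoms.
Elements that are unions of exactly 3 atoms correspond to 3-element subsets of the 4 atoms.
Count = C(4, 3) = 4! / (3! * 1!) = 4.


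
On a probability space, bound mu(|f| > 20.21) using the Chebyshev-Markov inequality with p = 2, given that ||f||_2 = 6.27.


Chebyshev/Markov inequality: mu(|f| > eps) <= (||f||_p / eps)^p
Step 1: ||f||_2 / eps = 6.27 / 20.21 = 0.310242
Step 2: Raise to power p = 2:
  (0.310242)^2 = 0.09625
Step 3: Therefore mu(|f| > 20.21) <= 0.09625


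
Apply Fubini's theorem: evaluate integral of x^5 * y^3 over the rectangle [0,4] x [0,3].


By Fubini's theorem, the double integral factors as a product of single integrals:
Step 1: integral_0^4 x^5 dx = [x^6/6] from 0 to 4
     = 4^6/6 = 682.666667
Step 2: integral_0^3 y^3 dy = [y^4/4] from 0 to 3
     = 3^4/4 = 20.25
Step 3: Double integral = 682.666667 * 20.25 = 13824


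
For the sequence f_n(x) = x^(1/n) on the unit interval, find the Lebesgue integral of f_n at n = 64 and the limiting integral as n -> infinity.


At n = 64: f_64(x) = x^(1/64).
Step 1: integral(x^(1/64), 0, 1) = [x^(1/64+1) / (1/64+1)] from 0 to 1
     = 1 / (1/64 + 1) = 1 / ((64+1)/64) = 64/(64+1)
     = 64/65 = 0.984615
Step 2: As n -> infinity, f_n(x) = x^(1/n) -> 1 for x in (0,1], and f_n is increasing in n.
By MCT, lim_n integral(f_n) = integral(lim_n f_n) = integral(1, 0, 1) = 1.
Step 3: Verify convergence: 64/65 = 0.984615 -> 1


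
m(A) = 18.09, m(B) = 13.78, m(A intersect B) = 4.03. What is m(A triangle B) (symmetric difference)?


m(A Delta B) = m(A) + m(B) - 2*m(A n B)
= 18.09 + 13.78 - 2*4.03
= 18.09 + 13.78 - 8.06
= 23.81


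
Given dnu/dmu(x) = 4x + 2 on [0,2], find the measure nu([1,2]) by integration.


nu(A) = integral_A (dnu/dmu) dmu = integral_1^2 (4x + 2) dx
Step 1: Antiderivative F(x) = (4/2)x^2 + 2x
Step 2: F(2) = (4/2)*2^2 + 2*2 = 8 + 4 = 12
Step 3: F(1) = (4/2)*1^2 + 2*1 = 2 + 2 = 4
Step 4: nu([1,2]) = F(2) - F(1) = 12 - 4 = 8


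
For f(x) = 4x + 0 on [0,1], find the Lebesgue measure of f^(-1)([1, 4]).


f^(-1)([1, 4]) = {x : 1 <= 4x + 0 <= 4}
Solving: (1 - 0)/4 <= x <= (4 - 0)/4
= [0.25, 1]
Intersecting with [0,1]: [0.25, 1]
Measure = 1 - 0.25 = 0.75


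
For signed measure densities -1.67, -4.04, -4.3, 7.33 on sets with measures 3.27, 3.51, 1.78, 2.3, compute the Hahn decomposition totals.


Step 1: Compute signed measure on each set:
  Set 1: -1.67 * 3.27 = -5.4609
  Set 2: -4.04 * 3.51 = -14.1804
  Set 3: -4.3 * 1.78 = -7.654
  Set 4: 7.33 * 2.3 = 16.859
Step 2: Total signed measure = (-5.4609) + (-14.1804) + (-7.654) + (16.859)
     = -10.4363
Step 3: Positive part mu+(X) = sum of positive contributions = 16.859
Step 4: Negative part mu-(X) = |sum of negative contributions| = 27.2953


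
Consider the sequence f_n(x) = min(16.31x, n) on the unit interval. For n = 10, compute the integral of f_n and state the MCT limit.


f(x) = 16.31x on [0,1]; f_n(x) = min(16.31x, n). At n = 10:
Step 1: f(x) reaches 10 at x = 10/16.31 = 0.613121
Step 2: integral(f_10) = integral(16.31x, 0, 0.613121) + integral(10, 0.613121, 1)
       = 16.31*0.613121^2/2 + 10*(1 - 0.613121)
       = 3.065604 + 3.868792
       = 6.934396
Step 3: As n -> infinity, f_n increases to f, so by MCT integral(f_n) -> integral(f) = 16.31/2 = 8.155.
Convergence: integral(f_10) = 6.934396 -> 8.155 as n -> infinity


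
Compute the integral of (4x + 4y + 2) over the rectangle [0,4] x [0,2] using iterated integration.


By Fubini, integrate in x first, then y.
Step 1: Fix y, integrate over x in [0,4]:
  integral(4x + 4y + 2, x=0..4)
  = 4*(4^2 - 0^2)/2 + (4y + 2)*(4 - 0)
  = 32 + (4y + 2)*4
  = 32 + 16y + 8
  = 40 + 16y
Step 2: Integrate over y in [0,2]:
  integral(40 + 16y, y=0..2)
  = 40*2 + 16*(2^2 - 0^2)/2
  = 80 + 32
  = 112


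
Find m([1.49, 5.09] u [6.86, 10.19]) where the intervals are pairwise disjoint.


For pairwise disjoint intervals, m(union) = sum of lengths.
= (5.09 - 1.49) + (10.19 - 6.86)
= 3.6 + 3.33
= 6.93


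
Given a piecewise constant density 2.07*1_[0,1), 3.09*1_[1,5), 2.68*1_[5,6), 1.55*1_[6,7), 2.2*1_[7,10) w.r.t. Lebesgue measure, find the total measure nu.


Integrate each piece of the Radon-Nikodym derivative:
Step 1: integral_0^1 2.07 dx = 2.07*(1-0) = 2.07*1 = 2.07
Step 2: integral_1^5 3.09 dx = 3.09*(5-1) = 3.09*4 = 12.36
Step 3: integral_5^6 2.68 dx = 2.68*(6-5) = 2.68*1 = 2.68
Step 4: integral_6^7 1.55 dx = 1.55*(7-6) = 1.55*1 = 1.55
Step 5: integral_7^10 2.2 dx = 2.2*(10-7) = 2.2*3 = 6.6
Total: 2.07 + 12.36 + 2.68 + 1.55 + 6.6 = 25.26


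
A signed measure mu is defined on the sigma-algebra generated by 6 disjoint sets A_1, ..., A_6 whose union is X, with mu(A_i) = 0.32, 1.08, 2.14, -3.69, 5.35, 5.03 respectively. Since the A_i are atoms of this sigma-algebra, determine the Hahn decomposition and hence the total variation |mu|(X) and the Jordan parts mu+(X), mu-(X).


Step 1: Every measurable set is a union of atoms (the cells / points), so a Hahn decomposition is
  obtained by grouping atoms by sign: P = union of atoms with mu > 0, N = union of the remaining atoms.
  Atoms in P (indices): 1, 2, 3, 5, 6;  atoms in N (indices): 4
  Positive values: 0.32, 1.08, 2.14, 5.35, 5.03
  Negative values: -3.69
Step 2: mu+(X) = mu(P) = sum of positive atom values = 13.92
Step 3: mu-(X) = -mu(N) = sum of |negative atom values| = 3.69
Step 4: |mu|(X) = mu+(X) + mu-(X) = 13.92 + 3.69 = 17.61


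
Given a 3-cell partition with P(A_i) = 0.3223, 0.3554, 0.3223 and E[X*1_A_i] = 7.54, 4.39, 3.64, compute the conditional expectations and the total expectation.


For each cell A_i: E[X|A_i] = E[X*1_A_i] / P(A_i)
Step 1: E[X|A_1] = 7.54 / 0.3223 = 23.394353
Step 2: E[X|A_2] = 4.39 / 0.3554 = 12.352279
Step 3: E[X|A_3] = 3.64 / 0.3223 = 11.293826
Verification: E[X] = sum E[X*1_A_i] = 7.54 + 4.39 + 3.64 = 15.57


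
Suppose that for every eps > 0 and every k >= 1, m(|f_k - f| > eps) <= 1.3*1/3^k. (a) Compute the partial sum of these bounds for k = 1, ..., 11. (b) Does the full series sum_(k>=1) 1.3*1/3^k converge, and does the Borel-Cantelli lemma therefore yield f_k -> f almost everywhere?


Step 1: List the terms 1.3*1/3^k for k = 1 to 11:
  k=1: 0.433333
  k=2: 0.144444
  k=3: 0.048148
  k=4: 0.016049
  k=5: 0.00535
  k=6: 0.001783
  k=7: 5.944216e-04
  k=8: 1.981405e-04
  k=9: 6.604684e-05
  k=10: 2.201561e-05
  k=11: 7.338538e-06
Step 2: Partial sum = 0.433333 + 0.144444 + 0.048148 + 0.016049 + 0.00535 + 0.001783 + 5.944216e-04 + 1.981405e-04 + 6.604684e-05 + 2.201561e-05 + 7.338538e-06
     = 0.649996
Step 3: The full series sum_(k>=1) 1.3*1/3^k converges (geometric series with ratio 1/3 < 1; a constant multiple of a convergent series converges).
Step 4: Fix eps > 0. Since sum_k m(|f_k - f| > eps) < infinity, the Borel-Cantelli lemma gives
        m(limsup_k {|f_k - f| > eps}) = 0, i.e. for a.e. x, |f_k(x) - f(x)| <= eps for all large k.
        Applying this with eps = 1/j for j = 1, 2, ... and intersecting the countably many full-measure sets,
        for a.e. x we get limsup_k |f_k(x) - f(x)| <= 1/j for every j, hence f_k -> f almost everywhere.
Conclusion: series converges; Borel-Cantelli yields f_k -> f a.e.


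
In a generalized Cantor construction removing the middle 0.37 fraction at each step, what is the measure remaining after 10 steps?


Step 1: At each step, fraction remaining = 1 - 0.37 = 0.63
Step 2: After 10 steps, measure = (0.63)^10
Result = 0.009849


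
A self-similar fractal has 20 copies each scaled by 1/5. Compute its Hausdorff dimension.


For a self-similar set with N copies scaled by 1/r:
dim_H = log(N)/log(r) = log(20)/log(5)
= 2.995732/1.609438
= 1.861353


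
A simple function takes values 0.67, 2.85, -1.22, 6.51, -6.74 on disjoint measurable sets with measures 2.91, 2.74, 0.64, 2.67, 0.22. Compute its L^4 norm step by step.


Step 1: Compute |f_i|^4 for each value:
  |0.67|^4 = 0.201511
  |2.85|^4 = 65.975006
  |-1.22|^4 = 2.215335
  |6.51|^4 = 1796.072876
  |-6.74|^4 = 2063.666842
Step 2: Multiply by measures and sum:
  0.201511 * 2.91 = 0.586398
  65.975006 * 2.74 = 180.771517
  2.215335 * 0.64 = 1.417814
  1796.072876 * 2.67 = 4795.514579
  2063.666842 * 0.22 = 454.006705
Sum = 0.586398 + 180.771517 + 1.417814 + 4795.514579 + 454.006705 = 5432.297013
Step 3: Take the p-th root:
||f||_4 = (5432.297013)^(1/4) = 8.58511


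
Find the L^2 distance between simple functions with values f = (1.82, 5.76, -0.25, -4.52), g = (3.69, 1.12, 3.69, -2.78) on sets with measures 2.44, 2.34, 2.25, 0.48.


Step 1: Compute differences f_i - g_i:
  1.82 - 3.69 = -1.87
  5.76 - 1.12 = 4.64
  -0.25 - 3.69 = -3.94
  -4.52 - -2.78 = -1.74
Step 2: Compute |diff|^2 * measure for each set:
  |-1.87|^2 * 2.44 = 3.4969 * 2.44 = 8.532436
  |4.64|^2 * 2.34 = 21.5296 * 2.34 = 50.379264
  |-3.94|^2 * 2.25 = 15.5236 * 2.25 = 34.9281
  |-1.74|^2 * 0.48 = 3.0276 * 0.48 = 1.453248
Step 3: Sum = 95.293048
Step 4: ||f-g||_2 = (95.293048)^(1/2) = 9.761816


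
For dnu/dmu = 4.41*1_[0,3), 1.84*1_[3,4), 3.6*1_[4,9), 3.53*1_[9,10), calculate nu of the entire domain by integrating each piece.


Integrate each piece of the Radon-Nikodym derivative:
Step 1: integral_0^3 4.41 dx = 4.41*(3-0) = 4.41*3 = 13.23
Step 2: integral_3^4 1.84 dx = 1.84*(4-3) = 1.84*1 = 1.84
Step 3: integral_4^9 3.6 dx = 3.6*(9-4) = 3.6*5 = 18
Step 4: integral_9^10 3.53 dx = 3.53*(10-9) = 3.53*1 = 3.53
Total: 13.23 + 1.84 + 18 + 3.53 = 36.6


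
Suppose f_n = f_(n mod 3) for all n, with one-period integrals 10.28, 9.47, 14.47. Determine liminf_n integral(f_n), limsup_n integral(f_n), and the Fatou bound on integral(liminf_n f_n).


The sequence (integral(f_n)) is periodic with period 3, repeating the values 10.28, 9.47, 14.47 indefinitely.
Step 1: For a periodic sequence, every tail (a_m, a_(m+1), ...) contains all 3 period values infinitely often.
Step 2: Hence inf of every tail = min of the period values = min(10.28, 9.47, 14.47) = 9.47.
        liminf_n integral(f_n) = sup over m of (inf of tail from m) = 9.47.
Step 3: Similarly sup of every tail = max of the period values = 14.47.
        limsup_n integral(f_n) = 14.47.
Step 4: Fatou's lemma: integral(liminf_n f_n) <= liminf_n integral(f_n) = 9.47.
        So the integral of the pointwise liminf is at most 9.47.


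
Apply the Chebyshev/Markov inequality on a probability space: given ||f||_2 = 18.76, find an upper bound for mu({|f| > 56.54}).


Chebyshev/Markov inequality: mu(|f| > eps) <= (||f||_p / eps)^p
Step 1: ||f||_2 / eps = 18.76 / 56.54 = 0.3318
Step 2: Raise to power p = 2:
  (0.3318)^2 = 0.110092
Step 3: Therefore mu(|f| > 56.54) <= 0.110092


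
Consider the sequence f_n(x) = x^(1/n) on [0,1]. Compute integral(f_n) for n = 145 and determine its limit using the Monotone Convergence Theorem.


At n = 145: f_145(x) = x^(1/145).
Step 1: integral(x^(1/145), 0, 1) = [x^(1/145+1) / (1/145+1)] from 0 to 1
     = 1 / (1/145 + 1) = 1 / ((145+1)/145) = 145/(145+1)
     = 145/146 = 0.993151
Step 2: As n -> infinity, f_n(x) = x^(1/n) -> 1 for x in (0,1], and f_n is increasing in n.
By MCT, lim_n integral(f_n) = integral(lim_n f_n) = integral(1, 0, 1) = 1.
Step 3: Verify convergence: 145/146 = 0.993151 -> 1


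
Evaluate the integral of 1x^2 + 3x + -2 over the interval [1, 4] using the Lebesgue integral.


The Lebesgue integral of a Riemann-integrable function agrees with the Riemann integral.
Antiderivative F(x) = (1/3)x^3 + (3/2)x^2 + -2x
F(4) = (1/3)*4^3 + (3/2)*4^2 + -2*4
     = (1/3)*64 + (3/2)*16 + -2*4
     = 21.333333 + 24 + -8
     = 37.333333
F(1) = -0.166667
Integral = F(4) - F(1) = 37.333333 - -0.166667 = 37.5


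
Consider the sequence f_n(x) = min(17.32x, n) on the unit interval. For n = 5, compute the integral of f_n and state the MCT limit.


f(x) = 17.32x on [0,1]; f_n(x) = min(17.32x, n). At n = 5:
Step 1: f(x) reaches 5 at x = 5/17.32 = 0.288684
Step 2: integral(f_5) = integral(17.32x, 0, 0.288684) + integral(5, 0.288684, 1)
       = 17.32*0.288684^2/2 + 5*(1 - 0.288684)
       = 0.721709 + 3.556582
       = 4.278291
Step 3: As n -> infinity, f_n increases to f, so by MCT integral(f_n) -> integral(f) = 17.32/2 = 8.66.
Convergence: integral(f_5) = 4.278291 -> 8.66 as n -> infinity


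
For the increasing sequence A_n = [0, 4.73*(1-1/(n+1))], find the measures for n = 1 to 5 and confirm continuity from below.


By continuity of measure from below: if A_n increases to A, then m(A_n) -> m(A).
Here A = [0, 4.73], so m(A) = 4.73
Step 1: a_1 = 4.73*(1 - 1/2) = 2.365, m(A_1) = 2.365
Step 2: a_2 = 4.73*(1 - 1/3) = 3.1533, m(A_2) = 3.1533
Step 3: a_3 = 4.73*(1 - 1/4) = 3.5475, m(A_3) = 3.5475
Step 4: a_4 = 4.73*(1 - 1/5) = 3.784, m(A_4) = 3.784
Step 5: a_5 = 4.73*(1 - 1/6) = 3.9417, m(A_5) = 3.9417
Limit: m(A_n) -> m([0,4.73]) = 4.73


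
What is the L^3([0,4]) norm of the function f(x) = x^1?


Step 1: ||f||_3 = (integral_0^4 |x^1|^3 dx)^(1/3)
     = (integral_0^4 x^3 dx)^(1/3)
Step 2: integral_0^4 x^3 dx = [x^4/(4)] from 0 to 4 = 4^4/4
     = 256/4 = 64
Step 3: ||f||_3 = (64)^(1/3) = 4


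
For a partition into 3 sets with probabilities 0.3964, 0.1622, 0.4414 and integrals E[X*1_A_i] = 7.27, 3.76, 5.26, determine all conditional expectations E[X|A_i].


For each cell A_i: E[X|A_i] = E[X*1_A_i] / P(A_i)
Step 1: E[X|A_1] = 7.27 / 0.3964 = 18.340061
Step 2: E[X|A_2] = 3.76 / 0.1622 = 23.181258
Step 3: E[X|A_3] = 5.26 / 0.4414 = 11.916629
Verification: E[X] = sum E[X*1_A_i] = 7.27 + 3.76 + 5.26 = 16.29


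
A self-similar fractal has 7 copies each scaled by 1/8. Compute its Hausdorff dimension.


For a self-similar set with N copies scaled by 1/r:
dim_H = log(N)/log(r) = log(7)/log(8)
= 1.94591/2.079442
= 0.935785


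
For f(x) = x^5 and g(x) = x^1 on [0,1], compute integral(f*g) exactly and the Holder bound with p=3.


Step 1: Exact integral of f*g = integral(x^6, 0, 1) = 1/7
     = 0.142857
Step 2: Holder bound with p=3, q=1.5:
  ||f||_p = (integral x^15 dx)^(1/3) = (1/16)^(1/3) = 0.39685
  ||g||_q = (integral x^1.5 dx)^(1/1.5) = (1/2.5)^(1/1.5) = 0.542884
Step 3: Holder bound = ||f||_p * ||g||_q = 0.39685 * 0.542884 = 0.215443
Verification: 0.142857 <= 0.215443 (Holder holds)


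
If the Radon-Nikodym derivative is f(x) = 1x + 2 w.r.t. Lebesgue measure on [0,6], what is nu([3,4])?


nu(A) = integral_A (dnu/dmu) dmu = integral_3^4 (1x + 2) dx
Step 1: Antiderivative F(x) = (1/2)x^2 + 2x
Step 2: F(4) = (1/2)*4^2 + 2*4 = 8 + 8 = 16
Step 3: F(3) = (1/2)*3^2 + 2*3 = 4.5 + 6 = 10.5
Step 4: nu([3,4]) = F(4) - F(3) = 16 - 10.5 = 5.5


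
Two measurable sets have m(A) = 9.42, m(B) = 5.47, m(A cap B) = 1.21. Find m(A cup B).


By inclusion-exclusion: m(A u B) = m(A) + m(B) - m(A n B)
= 9.42 + 5.47 - 1.21
= 13.68


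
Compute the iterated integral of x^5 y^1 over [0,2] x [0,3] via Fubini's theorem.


By Fubini's theorem, the double integral factors as a product of single integrals:
Step 1: integral_0^2 x^5 dx = [x^6/6] from 0 to 2
     = 2^6/6 = 10.666667
Step 2: integral_0^3 y^1 dy = [y^2/2] from 0 to 3
     = 3^2/2 = 4.5
Step 3: Double integral = 10.666667 * 4.5 = 48


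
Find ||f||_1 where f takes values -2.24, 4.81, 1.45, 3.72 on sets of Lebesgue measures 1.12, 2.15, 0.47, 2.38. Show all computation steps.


Step 1: Compute |f_i|^1 for each value:
  |-2.24|^1 = 2.24
  |4.81|^1 = 4.81
  |1.45|^1 = 1.45
  |3.72|^1 = 3.72
Step 2: Multiply by measures and sum:
  2.24 * 1.12 = 2.5088
  4.81 * 2.15 = 10.3415
  1.45 * 0.47 = 0.6815
  3.72 * 2.38 = 8.8536
Sum = 2.5088 + 10.3415 + 0.6815 + 8.8536 = 22.3854
Step 3: Take the p-th root:
||f||_1 = (22.3854)^(1/1) = 22.3854


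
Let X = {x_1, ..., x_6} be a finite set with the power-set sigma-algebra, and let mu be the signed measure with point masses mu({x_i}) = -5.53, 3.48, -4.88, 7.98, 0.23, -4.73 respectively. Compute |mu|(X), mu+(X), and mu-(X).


Step 1: Every measurable set is a union of atoms (the cells / points), so a Hahn decomposition is
  obtained by grouping atoms by sign: P = union of atoms with mu > 0, N = union of the remaining atoms.
  Atoms in P (indices): 2, 4, 5;  atoms in N (indices): 1, 3, 6
  Positive values: 3.48, 7.98, 0.23
  Negative values: -5.53, -4.88, -4.73
Step 2: mu+(X) = mu(P) = sum of positive atom values = 11.69
Step 3: mu-(X) = -mu(N) = sum of |negative atom values| = 15.14
Step 4: |mu|(X) = mu+(X) + mu-(X) = 11.69 + 15.14 = 26.83


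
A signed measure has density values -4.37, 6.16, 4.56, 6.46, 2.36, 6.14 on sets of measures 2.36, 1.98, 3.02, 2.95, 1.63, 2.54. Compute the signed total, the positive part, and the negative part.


Step 1: Compute signed measure on each set:
  Set 1: -4.37 * 2.36 = -10.3132
  Set 2: 6.16 * 1.98 = 12.1968
  Set 3: 4.56 * 3.02 = 13.7712
  Set 4: 6.46 * 2.95 = 19.057
  Set 5: 2.36 * 1.63 = 3.8468
  Set 6: 6.14 * 2.54 = 15.5956
Step 2: Total signed measure = (-10.3132) + (12.1968) + (13.7712) + (19.057) + (3.8468) + (15.5956)
     = 54.1542
Step 3: Positive part mu+(X) = sum of positive contributions = 64.4674
Step 4: Negative part mu-(X) = |sum of negative contributions| = 10.3132


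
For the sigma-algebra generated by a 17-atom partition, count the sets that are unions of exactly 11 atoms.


Each element of F is a union of some subset of the 17 atoms.
Elements that are unions of exactly 11 atoms correspond to 11-element subsets of the 17 atoms.
Count = C(17, 11) = 17! / (11! * 6!) = 12376.


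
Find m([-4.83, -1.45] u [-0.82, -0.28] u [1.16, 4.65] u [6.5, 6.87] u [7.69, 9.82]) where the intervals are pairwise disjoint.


For pairwise disjoint intervals, m(union) = sum of lengths.
= (-1.45 - -4.83) + (-0.28 - -0.82) + (4.65 - 1.16) + (6.87 - 6.5) + (9.82 - 7.69)
= 3.38 + 0.54 + 3.49 + 0.37 + 2.13
= 9.91


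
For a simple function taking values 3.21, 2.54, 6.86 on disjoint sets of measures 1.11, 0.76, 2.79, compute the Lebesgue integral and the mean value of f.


Step 1: Integral = sum(value_i * measure_i)
= 3.21*1.11 + 2.54*0.76 + 6.86*2.79
= 3.5631 + 1.9304 + 19.1394
= 24.6329
Step 2: Total measure of domain = 1.11 + 0.76 + 2.79 = 4.66
Step 3: Average value = 24.6329 / 4.66 = 5.28603


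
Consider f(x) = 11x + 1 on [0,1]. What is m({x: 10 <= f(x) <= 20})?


f^(-1)([10, 20]) = {x : 10 <= 11x + 1 <= 20}
Solving: (10 - 1)/11 <= x <= (20 - 1)/11
= [0.818182, 1.727273]
Intersecting with [0,1]: [0.818182, 1]
Measure = 1 - 0.818182 = 0.181818


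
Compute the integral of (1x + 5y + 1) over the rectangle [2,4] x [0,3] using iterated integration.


By Fubini, integrate in x first, then y.
Step 1: Fix y, integrate over x in [2,4]:
  integral(1x + 5y + 1, x=2..4)
  = 1*(4^2 - 2^2)/2 + (5y + 1)*(4 - 2)
  = 6 + (5y + 1)*2
  = 6 + 10y + 2
  = 8 + 10y
Step 2: Integrate over y in [0,3]:
  integral(8 + 10y, y=0..3)
  = 8*3 + 10*(3^2 - 0^2)/2
  = 24 + 45
  = 69


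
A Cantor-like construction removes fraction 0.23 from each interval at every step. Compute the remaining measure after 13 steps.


Step 1: At each step, fraction remaining = 1 - 0.23 = 0.77
Step 2: After 13 steps, measure = (0.77)^13
Result = 0.033449


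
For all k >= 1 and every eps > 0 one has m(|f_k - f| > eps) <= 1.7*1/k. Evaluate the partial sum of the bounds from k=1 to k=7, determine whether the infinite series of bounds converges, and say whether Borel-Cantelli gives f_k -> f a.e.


Step 1: List the terms 1.7*1/k for k = 1 to 7:
  k=1: 1.7
  k=2: 0.85
  k=3: 0.566667
  k=4: 0.425
  k=5: 0.34
  k=6: 0.283333
  k=7: 0.242857
Step 2: Partial sum = 1.7 + 0.85 + 0.566667 + 0.425 + 0.34 + 0.283333 + 0.242857
     = 4.407857
Step 3: The full series sum_(k>=1) 1.7*1/k diverges (harmonic series, p = 1; a nonzero constant multiple of a divergent series diverges).
Step 4: The (first) Borel-Cantelli lemma requires a summable sequence of measures, so it does not apply here;
        from this bound alone no conclusion about a.e. convergence can be drawn (convergence in measure still
        gives an a.e.-convergent subsequence, but not a.e. convergence of the whole sequence).
Conclusion: series diverges; Borel-Cantelli is inconclusive about a.e. convergence of f_k.


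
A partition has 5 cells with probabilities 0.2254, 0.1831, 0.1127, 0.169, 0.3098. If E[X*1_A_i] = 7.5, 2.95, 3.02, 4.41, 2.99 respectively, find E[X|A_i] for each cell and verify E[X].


For each cell A_i: E[X|A_i] = E[X*1_A_i] / P(A_i)
Step 1: E[X|A_1] = 7.5 / 0.2254 = 33.274179
Step 2: E[X|A_2] = 2.95 / 0.1831 = 16.111415
Step 3: E[X|A_3] = 3.02 / 0.1127 = 26.796806
Step 4: E[X|A_4] = 4.41 / 0.169 = 26.094675
Step 5: E[X|A_5] = 2.99 / 0.3098 = 9.651388
Verification: E[X] = sum E[X*1_A_i] = 7.5 + 2.95 + 3.02 + 4.41 + 2.99 = 20.87


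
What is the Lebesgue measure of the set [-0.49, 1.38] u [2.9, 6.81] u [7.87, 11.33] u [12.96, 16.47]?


For pairwise disjoint intervals, m(union) = sum of lengths.
= (1.38 - -0.49) + (6.81 - 2.9) + (11.33 - 7.87) + (16.47 - 12.96)
= 1.87 + 3.91 + 3.46 + 3.51
= 12.75


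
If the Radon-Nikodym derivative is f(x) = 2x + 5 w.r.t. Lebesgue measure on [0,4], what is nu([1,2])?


nu(A) = integral_A (dnu/dmu) dmu = integral_1^2 (2x + 5) dx
Step 1: Antiderivative F(x) = (2/2)x^2 + 5x
Step 2: F(2) = (2/2)*2^2 + 5*2 = 4 + 10 = 14
Step 3: F(1) = (2/2)*1^2 + 5*1 = 1 + 5 = 6
Step 4: nu([1,2]) = F(2) - F(1) = 14 - 6 = 8


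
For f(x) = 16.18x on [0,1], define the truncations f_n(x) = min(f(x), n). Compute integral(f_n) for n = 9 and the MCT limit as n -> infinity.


f(x) = 16.18x on [0,1]; f_n(x) = min(16.18x, n). At n = 9:
Step 1: f(x) reaches 9 at x = 9/16.18 = 0.556242
Step 2: integral(f_9) = integral(16.18x, 0, 0.556242) + integral(9, 0.556242, 1)
       = 16.18*0.556242^2/2 + 9*(1 - 0.556242)
       = 2.50309 + 3.99382
       = 6.49691
Step 3: As n -> infinity, f_n increases to f, so by MCT integral(f_n) -> integral(f) = 16.18/2 = 8.09.
Convergence: integral(f_9) = 6.49691 -> 8.09 as n -> infinity


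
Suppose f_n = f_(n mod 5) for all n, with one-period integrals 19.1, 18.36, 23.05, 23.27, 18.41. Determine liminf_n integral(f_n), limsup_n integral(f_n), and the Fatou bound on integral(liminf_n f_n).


The sequence (integral(f_n)) is periodic with period 5, repeating the values 19.1, 18.36, 23.05, 23.27, 18.41 indefinitely.
Step 1: For a periodic sequence, every tail (a_m, a_(m+1), ...) contains all 5 period values infinitely often.
Step 2: Hence inf of every tail = min of the period values = min(19.1, 18.36, 23.05, 23.27, 18.41) = 18.36.
        liminf_n integral(f_n) = sup over m of (inf of tail from m) = 18.36.
Step 3: Similarly sup of every tail = max of the period values = 23.27.
        limsup_n integral(f_n) = 23.27.
Step 4: Fatou's lemma: integral(liminf_n f_n) <= liminf_n integral(f_n) = 18.36.
        So the integral of the pointwise liminf is at most 18.36.


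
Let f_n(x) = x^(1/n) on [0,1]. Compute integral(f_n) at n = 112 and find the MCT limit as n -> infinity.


At n = 112: f_112(x) = x^(1/112).
Step 1: integral(x^(1/112), 0, 1) = [x^(1/112+1) / (1/112+1)] from 0 to 1
     = 1 / (1/112 + 1) = 1 / ((112+1)/112) = 112/(112+1)
     = 112/113 = 0.99115
Step 2: As n -> infinity, f_n(x) = x^(1/n) -> 1 for x in (0,1], and f_n is increasing in n.
By MCT, lim_n integral(f_n) = integral(lim_n f_n) = integral(1, 0, 1) = 1.
Step 3: Verify convergence: 112/113 = 0.99115 -> 1


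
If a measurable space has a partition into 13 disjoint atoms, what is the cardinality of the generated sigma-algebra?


Each element of the sigma-algebra is a union of some subset of the 13 atoms.
The number of such subsets is 2^13 = 8192.


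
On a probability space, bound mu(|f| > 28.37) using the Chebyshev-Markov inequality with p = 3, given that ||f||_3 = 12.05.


Chebyshev/Markov inequality: mu(|f| > eps) <= (||f||_p / eps)^p
Step 1: ||f||_3 / eps = 12.05 / 28.37 = 0.424744
Step 2: Raise to power p = 3:
  (0.424744)^3 = 0.076627
Step 3: Therefore mu(|f| > 28.37) <= 0.076627


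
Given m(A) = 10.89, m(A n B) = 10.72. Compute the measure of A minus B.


m(A \ B) = m(A) - m(A n B)
= 10.89 - 10.72
= 0.17


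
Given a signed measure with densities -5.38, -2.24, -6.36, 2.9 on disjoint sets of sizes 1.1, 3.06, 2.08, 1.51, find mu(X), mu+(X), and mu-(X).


Step 1: Compute signed measure on each set:
  Set 1: -5.38 * 1.1 = -5.918
  Set 2: -2.24 * 3.06 = -6.8544
  Set 3: -6.36 * 2.08 = -13.2288
  Set 4: 2.9 * 1.51 = 4.379
Step 2: Total signed measure = (-5.918) + (-6.8544) + (-13.2288) + (4.379)
     = -21.6222
Step 3: Positive part mu+(X) = sum of positive contributions = 4.379
Step 4: Negative part mu-(X) = |sum of negative contributions| = 26.0012


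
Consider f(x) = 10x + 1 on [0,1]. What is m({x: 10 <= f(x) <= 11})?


f^(-1)([10, 11]) = {x : 10 <= 10x + 1 <= 11}
Solving: (10 - 1)/10 <= x <= (11 - 1)/10
= [0.9, 1]
Intersecting with [0,1]: [0.9, 1]
Measure = 1 - 0.9 = 0.1


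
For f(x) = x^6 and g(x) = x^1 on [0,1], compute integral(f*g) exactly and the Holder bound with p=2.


Step 1: Exact integral of f*g = integral(x^7, 0, 1) = 1/8
     = 0.125
Step 2: Holder bound with p=2, q=2:
  ||f||_p = (integral x^12 dx)^(1/2) = (1/13)^(1/2) = 0.27735
  ||g||_q = (integral x^2 dx)^(1/2) = (1/3)^(1/2) = 0.57735
Step 3: Holder bound = ||f||_p * ||g||_q = 0.27735 * 0.57735 = 0.160128
Verification: 0.125 <= 0.160128 (Holder holds)


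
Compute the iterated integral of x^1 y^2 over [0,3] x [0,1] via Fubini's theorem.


By Fubini's theorem, the double integral factors as a product of single integrals:
Step 1: integral_0^3 x^1 dx = [x^2/2] from 0 to 3
     = 3^2/2 = 4.5
Step 2: integral_0^1 y^2 dy = [y^3/3] from 0 to 1
     = 1^3/3 = 0.333333
Step 3: Double integral = 4.5 * 0.333333 = 1.5


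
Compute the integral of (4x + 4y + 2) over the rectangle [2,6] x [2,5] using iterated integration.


By Fubini, integrate in x first, then y.
Step 1: Fix y, integrate over x in [2,6]:
  integral(4x + 4y + 2, x=2..6)
  = 4*(6^2 - 2^2)/2 + (4y + 2)*(6 - 2)
  = 64 + (4y + 2)*4
  = 64 + 16y + 8
  = 72 + 16y
Step 2: Integrate over y in [2,5]:
  integral(72 + 16y, y=2..5)
  = 72*3 + 16*(5^2 - 2^2)/2
  = 216 + 168
  = 384
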